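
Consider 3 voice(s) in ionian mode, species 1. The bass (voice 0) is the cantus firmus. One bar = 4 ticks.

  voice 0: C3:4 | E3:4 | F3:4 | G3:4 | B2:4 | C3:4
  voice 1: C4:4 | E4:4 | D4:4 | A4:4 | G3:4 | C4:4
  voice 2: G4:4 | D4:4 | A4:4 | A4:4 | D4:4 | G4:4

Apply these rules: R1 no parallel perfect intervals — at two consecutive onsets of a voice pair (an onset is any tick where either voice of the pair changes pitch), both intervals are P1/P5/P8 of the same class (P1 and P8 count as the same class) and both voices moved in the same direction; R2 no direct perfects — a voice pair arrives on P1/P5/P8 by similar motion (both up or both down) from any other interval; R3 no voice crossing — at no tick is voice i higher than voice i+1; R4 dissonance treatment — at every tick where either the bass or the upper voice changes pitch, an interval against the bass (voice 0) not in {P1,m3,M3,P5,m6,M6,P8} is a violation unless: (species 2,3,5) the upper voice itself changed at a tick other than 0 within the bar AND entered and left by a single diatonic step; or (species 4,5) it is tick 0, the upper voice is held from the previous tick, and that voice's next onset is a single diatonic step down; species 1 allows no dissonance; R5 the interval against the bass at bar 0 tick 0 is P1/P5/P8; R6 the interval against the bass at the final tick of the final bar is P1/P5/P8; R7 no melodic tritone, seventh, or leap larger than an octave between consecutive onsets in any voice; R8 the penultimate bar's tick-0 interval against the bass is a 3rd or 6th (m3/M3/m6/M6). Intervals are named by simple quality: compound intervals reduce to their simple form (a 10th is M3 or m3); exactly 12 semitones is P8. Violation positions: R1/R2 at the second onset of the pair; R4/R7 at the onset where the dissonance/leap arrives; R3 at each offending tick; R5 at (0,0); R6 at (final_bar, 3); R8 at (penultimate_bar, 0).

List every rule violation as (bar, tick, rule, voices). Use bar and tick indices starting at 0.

(1, 0, R1, (0, 1))
(1, 0, R3, (1, 2))
(1, 0, R4, (0, 2))
(1, 1, R3, (1, 2))
(1, 2, R3, (1, 2))
(1, 3, R3, (1, 2))
(3, 0, R4, (0, 1))
(3, 0, R4, (0, 2))
(4, 0, R2, (1, 2))
(4, 0, R7, (1,))
(5, 0, R1, (1, 2))
(5, 0, R2, (0, 1))
(5, 0, R2, (0, 2))

bar 0: v0=C3 v1=C4 v2=G4 downbeat P5
bar 1: v0=E3 v1=E4 v2=D4 downbeat m7
bar 2: v0=F3 v1=D4 v2=A4 downbeat M3
bar 3: v0=G3 v1=A4 v2=A4 downbeat M2
bar 4: v0=B2 v1=G3 v2=D4 downbeat m3
bar 5: v0=C3 v1=C4 v2=G4 downbeat P5
  -> R1 @ bar 1 tick 0 v(0, 1): C3/C4 P8 -> E3/E4 P8 similar
  -> R3 @ bar 1 tick 0 v(1, 2): E4 above D4
  -> R4 @ bar 1 tick 0 v(0, 2): E3/D4 m7 untreated
  -> R3 @ bar 1 tick 1 v(1, 2): E4 above D4
  -> R3 @ bar 1 tick 2 v(1, 2): E4 above D4
  -> R3 @ bar 1 tick 3 v(1, 2): E4 above D4
  -> R4 @ bar 3 tick 0 v(0, 1): G3/A4 M2 untreated
  -> R4 @ bar 3 tick 0 v(0, 2): G3/A4 M2 untreated
  -> R2 @ bar 4 tick 0 v(1, 2): A4/A4 P1 -> G3/D4 P5 similar
  -> R7 @ bar 4 tick 0 v(1,): A4->G3 leap 14st
  -> R1 @ bar 5 tick 0 v(1, 2): G3/D4 P5 -> C4/G4 P5 similar
  -> R2 @ bar 5 tick 0 v(0, 1): B2/G3 m6 -> C3/C4 P8 similar
  -> R2 @ bar 5 tick 0 v(0, 2): B2/D4 m3 -> C3/G4 P5 similar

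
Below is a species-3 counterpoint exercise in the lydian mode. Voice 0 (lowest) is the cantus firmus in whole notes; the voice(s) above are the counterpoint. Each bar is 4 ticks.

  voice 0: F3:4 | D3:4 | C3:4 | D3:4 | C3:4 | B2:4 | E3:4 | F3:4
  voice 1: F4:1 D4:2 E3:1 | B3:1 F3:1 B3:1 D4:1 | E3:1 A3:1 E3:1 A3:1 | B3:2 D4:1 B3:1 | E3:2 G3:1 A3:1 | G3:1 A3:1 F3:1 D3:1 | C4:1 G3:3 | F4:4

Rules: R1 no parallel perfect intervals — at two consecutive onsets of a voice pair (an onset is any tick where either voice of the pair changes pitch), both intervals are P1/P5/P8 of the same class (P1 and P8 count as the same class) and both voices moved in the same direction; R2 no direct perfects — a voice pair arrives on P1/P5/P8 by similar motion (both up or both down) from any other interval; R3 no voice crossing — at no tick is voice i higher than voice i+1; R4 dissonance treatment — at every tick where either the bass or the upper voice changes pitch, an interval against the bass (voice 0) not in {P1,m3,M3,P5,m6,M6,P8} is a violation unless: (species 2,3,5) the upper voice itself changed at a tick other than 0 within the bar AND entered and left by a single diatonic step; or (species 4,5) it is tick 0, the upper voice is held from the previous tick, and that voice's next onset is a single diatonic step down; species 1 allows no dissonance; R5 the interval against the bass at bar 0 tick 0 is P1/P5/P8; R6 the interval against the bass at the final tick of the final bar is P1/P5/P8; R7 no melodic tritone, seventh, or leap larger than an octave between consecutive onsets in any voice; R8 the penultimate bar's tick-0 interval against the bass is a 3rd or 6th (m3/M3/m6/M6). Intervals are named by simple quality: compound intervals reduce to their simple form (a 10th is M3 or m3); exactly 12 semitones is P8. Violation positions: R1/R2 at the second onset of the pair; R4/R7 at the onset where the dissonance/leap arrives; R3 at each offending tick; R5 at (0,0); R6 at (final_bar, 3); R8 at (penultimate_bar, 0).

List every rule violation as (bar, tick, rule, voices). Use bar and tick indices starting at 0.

(0, 3, R3, (0, 1))
(0, 3, R4, (0, 1))
(0, 3, R7, (1,))
(1, 1, R7, (1,))
(1, 2, R7, (1,))
(2, 0, R7, (1,))
(5, 1, R4, (0, 1))
(5, 2, R4, (0, 1))
(6, 0, R7, (1,))
(7, 0, R2, (0, 1))
(7, 0, R7, (1,))

bar 0: v0=F3 v1=F4 downbeat P8
bar 1: v0=D3 v1=B3 downbeat M6
bar 2: v0=C3 v1=E3 downbeat M3
bar 3: v0=D3 v1=B3 downbeat M6
bar 4: v0=C3 v1=E3 downbeat M3
bar 5: v0=B2 v1=G3 downbeat m6
bar 6: v0=E3 v1=C4 downbeat m6
bar 7: v0=F3 v1=F4 downbeat P8
  -> R3 @ bar 0 tick 3 v(0, 1): F3 above E3
  -> R4 @ bar 0 tick 3 v(0, 1): F3/E3 m2 untreated
  -> R7 @ bar 0 tick 3 v(1,): D4->E3 leap 10st
  -> R7 @ bar 1 tick 1 v(1,): B3->F3 leap 6st
  -> R7 @ bar 1 tick 2 v(1,): F3->B3 leap 6st
  -> R7 @ bar 2 tick 0 v(1,): D4->E3 leap 10st
  -> R4 @ bar 5 tick 1 v(0, 1): B2/A3 m7 untreated
  -> R4 @ bar 5 tick 2 v(0, 1): B2/F3 TT untreated
  -> R7 @ bar 6 tick 0 v(1,): D3->C4 leap 10st
  -> R2 @ bar 7 tick 0 v(0, 1): E3/G3 m3 -> F3/F4 P8 similar
  -> R7 @ bar 7 tick 0 v(1,): G3->F4 leap 10st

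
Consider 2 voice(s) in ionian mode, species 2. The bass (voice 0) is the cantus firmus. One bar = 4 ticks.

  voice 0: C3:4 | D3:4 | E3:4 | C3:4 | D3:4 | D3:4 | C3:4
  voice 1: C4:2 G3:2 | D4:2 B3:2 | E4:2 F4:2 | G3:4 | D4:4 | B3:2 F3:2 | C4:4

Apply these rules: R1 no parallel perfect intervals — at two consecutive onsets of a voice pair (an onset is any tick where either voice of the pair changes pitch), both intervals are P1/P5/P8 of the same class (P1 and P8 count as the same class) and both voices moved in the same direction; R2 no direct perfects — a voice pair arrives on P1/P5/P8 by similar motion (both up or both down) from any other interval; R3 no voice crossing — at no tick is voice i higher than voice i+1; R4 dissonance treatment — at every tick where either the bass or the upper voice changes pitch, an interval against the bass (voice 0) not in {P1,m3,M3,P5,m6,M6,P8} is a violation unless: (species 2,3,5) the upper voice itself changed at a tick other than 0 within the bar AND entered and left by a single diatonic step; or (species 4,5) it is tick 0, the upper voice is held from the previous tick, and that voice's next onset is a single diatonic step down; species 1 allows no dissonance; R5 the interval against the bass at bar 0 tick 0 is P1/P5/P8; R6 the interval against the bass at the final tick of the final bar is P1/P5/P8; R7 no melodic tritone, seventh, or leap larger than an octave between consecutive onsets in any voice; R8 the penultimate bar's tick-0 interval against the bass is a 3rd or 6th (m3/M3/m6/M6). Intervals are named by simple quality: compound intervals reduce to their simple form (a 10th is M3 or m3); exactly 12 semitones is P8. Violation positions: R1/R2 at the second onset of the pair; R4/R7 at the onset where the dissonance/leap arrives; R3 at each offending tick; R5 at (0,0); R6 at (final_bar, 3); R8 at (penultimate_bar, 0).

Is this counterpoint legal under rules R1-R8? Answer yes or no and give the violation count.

No (7 violations)

bar 0: v0=C3 v1=C4 (P8)
bar 1: v0=D3 v1=D4 (P8)
bar 2: v0=E3 v1=E4 (P8)
bar 3: v0=C3 v1=G3 (P5)
bar 4: v0=D3 v1=D4 (P8)
bar 5: v0=D3 v1=B3 (M6)
bar 6: v0=C3 v1=C4 (P8)
  R2 @ bar1.0: C3/G3 P5 -> D3/D4 P8 similar
  R2 @ bar2.0: D3/B3 M6 -> E3/E4 P8 similar
  R4 @ bar2.2: E3/F4 m2 untreated
  R2 @ bar3.0: E3/F4 m2 -> C3/G3 P5 similar
  R7 @ bar3.0: F4->G3 leap 10st
  R2 @ bar4.0: C3/G3 P5 -> D3/D4 P8 similar
  R7 @ bar5.2: B3->F3 leap 6st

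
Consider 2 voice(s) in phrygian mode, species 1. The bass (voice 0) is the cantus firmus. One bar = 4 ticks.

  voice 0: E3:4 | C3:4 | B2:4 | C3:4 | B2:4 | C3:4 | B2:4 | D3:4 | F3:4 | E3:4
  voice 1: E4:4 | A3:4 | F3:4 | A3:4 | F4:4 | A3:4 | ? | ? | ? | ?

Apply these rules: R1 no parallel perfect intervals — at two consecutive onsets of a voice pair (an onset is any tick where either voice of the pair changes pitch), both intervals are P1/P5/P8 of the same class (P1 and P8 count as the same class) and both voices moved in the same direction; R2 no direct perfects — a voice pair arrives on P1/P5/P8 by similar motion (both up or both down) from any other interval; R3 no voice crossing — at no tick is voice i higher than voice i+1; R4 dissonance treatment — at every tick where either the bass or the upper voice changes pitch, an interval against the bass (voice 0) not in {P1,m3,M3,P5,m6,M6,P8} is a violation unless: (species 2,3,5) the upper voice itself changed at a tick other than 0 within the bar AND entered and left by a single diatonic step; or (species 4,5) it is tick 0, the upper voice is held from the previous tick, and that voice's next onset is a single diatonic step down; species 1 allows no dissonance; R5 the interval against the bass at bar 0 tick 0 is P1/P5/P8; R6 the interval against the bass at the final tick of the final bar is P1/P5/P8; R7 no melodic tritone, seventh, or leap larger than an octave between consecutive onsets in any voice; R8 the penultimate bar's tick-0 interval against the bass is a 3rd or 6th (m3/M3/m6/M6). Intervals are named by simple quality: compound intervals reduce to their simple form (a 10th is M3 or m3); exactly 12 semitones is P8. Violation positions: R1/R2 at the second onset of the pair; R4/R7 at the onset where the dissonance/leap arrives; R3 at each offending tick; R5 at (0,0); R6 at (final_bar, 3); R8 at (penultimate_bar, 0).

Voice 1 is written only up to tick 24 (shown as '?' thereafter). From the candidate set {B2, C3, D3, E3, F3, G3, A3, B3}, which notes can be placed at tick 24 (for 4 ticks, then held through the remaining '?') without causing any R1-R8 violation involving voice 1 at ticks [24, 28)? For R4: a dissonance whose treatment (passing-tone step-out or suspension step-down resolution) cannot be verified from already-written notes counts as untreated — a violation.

{B3, D3, G3}

B2: violates R2,R7
C3: violates R4
D3: legal
E3: violates R4
F3: violates R4
G3: legal
A3: violates R4
B3: legal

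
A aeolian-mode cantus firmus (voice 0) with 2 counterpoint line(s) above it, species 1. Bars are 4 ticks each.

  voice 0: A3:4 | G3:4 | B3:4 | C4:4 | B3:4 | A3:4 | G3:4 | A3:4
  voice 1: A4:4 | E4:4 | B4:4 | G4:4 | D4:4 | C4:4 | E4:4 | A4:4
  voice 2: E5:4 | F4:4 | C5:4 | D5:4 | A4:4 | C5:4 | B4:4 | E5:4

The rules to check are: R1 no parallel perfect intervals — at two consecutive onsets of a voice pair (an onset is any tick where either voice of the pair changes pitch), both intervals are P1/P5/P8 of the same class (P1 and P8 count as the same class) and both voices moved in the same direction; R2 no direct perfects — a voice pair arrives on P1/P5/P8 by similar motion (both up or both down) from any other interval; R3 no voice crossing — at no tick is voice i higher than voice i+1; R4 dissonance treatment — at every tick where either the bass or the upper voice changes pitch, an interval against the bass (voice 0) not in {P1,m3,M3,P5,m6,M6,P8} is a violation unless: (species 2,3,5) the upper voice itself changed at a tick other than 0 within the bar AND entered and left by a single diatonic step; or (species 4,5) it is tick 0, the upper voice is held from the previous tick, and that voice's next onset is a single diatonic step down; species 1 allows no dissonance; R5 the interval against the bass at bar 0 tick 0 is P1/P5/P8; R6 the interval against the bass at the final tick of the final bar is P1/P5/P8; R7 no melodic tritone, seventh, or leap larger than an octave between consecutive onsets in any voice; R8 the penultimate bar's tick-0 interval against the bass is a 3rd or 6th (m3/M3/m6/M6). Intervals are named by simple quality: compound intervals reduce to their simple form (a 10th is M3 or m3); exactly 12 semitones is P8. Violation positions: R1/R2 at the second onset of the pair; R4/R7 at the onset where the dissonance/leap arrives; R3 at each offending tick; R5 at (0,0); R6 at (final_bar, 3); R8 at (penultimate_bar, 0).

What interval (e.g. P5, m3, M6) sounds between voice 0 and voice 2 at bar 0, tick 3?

P5

voice 0=A3 voice 2=E5 -> P5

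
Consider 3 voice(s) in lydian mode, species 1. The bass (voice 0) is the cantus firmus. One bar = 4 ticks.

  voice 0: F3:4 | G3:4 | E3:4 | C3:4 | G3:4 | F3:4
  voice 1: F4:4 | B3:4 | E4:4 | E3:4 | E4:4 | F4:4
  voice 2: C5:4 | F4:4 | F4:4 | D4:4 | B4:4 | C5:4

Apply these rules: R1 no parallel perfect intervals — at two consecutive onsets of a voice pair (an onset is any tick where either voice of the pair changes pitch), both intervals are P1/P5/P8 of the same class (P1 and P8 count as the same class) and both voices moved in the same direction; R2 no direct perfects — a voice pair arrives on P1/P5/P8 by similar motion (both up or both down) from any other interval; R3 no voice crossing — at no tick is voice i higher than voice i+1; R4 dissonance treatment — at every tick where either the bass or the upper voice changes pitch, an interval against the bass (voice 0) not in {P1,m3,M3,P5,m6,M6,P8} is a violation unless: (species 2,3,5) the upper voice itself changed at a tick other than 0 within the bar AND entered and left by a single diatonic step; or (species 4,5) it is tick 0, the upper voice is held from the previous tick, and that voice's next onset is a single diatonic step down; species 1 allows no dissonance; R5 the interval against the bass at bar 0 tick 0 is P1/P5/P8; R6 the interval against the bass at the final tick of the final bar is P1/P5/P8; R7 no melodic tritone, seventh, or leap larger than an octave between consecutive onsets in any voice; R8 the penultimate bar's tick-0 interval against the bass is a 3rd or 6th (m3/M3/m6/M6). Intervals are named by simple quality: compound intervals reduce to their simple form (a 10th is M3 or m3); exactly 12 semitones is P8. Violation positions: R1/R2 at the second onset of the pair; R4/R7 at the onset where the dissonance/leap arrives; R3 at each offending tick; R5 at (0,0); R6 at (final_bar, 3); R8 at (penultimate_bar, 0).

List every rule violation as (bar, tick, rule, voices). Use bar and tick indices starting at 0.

(1, 0, R4, (0, 2))
(1, 0, R7, (1,))
(2, 0, R4, (0, 2))
(3, 0, R4, (0, 2))
(4, 0, R2, (1, 2))
(5, 0, R1, (1, 2))

bar 0: v0=F3 v1=F4 v2=C5 downbeat P5
bar 1: v0=G3 v1=B3 v2=F4 downbeat m7
bar 2: v0=E3 v1=E4 v2=F4 downbeat m2
bar 3: v0=C3 v1=E3 v2=D4 downbeat M2
bar 4: v0=G3 v1=E4 v2=B4 downbeat M3
bar 5: v0=F3 v1=F4 v2=C5 downbeat P5
  -> R4 @ bar 1 tick 0 v(0, 2): G3/F4 m7 untreated
  -> R7 @ bar 1 tick 0 v(1,): F4->B3 leap 6st
  -> R4 @ bar 2 tick 0 v(0, 2): E3/F4 m2 untreated
  -> R4 @ bar 3 tick 0 v(0, 2): C3/D4 M2 untreated
  -> R2 @ bar 4 tick 0 v(1, 2): E3/D4 m7 -> E4/B4 P5 similar
  -> R1 @ bar 5 tick 0 v(1, 2): E4/B4 P5 -> F4/C5 P5 similar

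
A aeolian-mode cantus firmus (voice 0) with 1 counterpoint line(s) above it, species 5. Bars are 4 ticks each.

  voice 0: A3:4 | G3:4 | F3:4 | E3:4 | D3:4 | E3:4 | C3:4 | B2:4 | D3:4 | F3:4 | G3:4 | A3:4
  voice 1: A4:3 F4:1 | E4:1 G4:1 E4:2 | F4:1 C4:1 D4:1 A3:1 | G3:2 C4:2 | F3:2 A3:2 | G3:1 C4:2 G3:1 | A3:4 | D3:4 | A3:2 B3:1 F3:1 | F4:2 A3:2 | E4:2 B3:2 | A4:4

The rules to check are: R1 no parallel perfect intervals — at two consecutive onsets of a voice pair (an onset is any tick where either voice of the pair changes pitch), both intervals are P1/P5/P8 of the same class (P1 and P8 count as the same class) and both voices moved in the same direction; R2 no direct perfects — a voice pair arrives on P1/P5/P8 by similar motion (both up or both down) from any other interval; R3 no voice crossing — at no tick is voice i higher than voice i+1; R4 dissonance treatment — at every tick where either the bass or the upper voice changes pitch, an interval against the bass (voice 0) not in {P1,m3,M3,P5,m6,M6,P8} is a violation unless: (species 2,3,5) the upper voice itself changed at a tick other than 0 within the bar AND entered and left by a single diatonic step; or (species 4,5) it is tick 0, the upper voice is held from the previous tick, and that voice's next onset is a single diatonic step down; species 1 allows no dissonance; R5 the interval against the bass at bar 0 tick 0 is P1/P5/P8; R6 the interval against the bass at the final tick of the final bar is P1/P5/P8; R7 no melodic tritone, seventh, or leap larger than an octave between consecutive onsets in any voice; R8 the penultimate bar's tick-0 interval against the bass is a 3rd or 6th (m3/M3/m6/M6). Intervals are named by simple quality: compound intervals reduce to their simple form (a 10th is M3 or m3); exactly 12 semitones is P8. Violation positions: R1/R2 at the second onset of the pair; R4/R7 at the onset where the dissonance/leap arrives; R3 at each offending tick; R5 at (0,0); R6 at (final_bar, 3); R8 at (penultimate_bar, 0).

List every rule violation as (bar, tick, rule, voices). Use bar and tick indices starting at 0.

(8, 0, R2, (0, 1))
(8, 3, R7, (1,))
(9, 0, R2, (0, 1))
(11, 0, R2, (0, 1))
(11, 0, R7, (1,))

bar 0: v0=A3 v1=A4 downbeat P8
bar 1: v0=G3 v1=E4 downbeat M6
bar 2: v0=F3 v1=F4 downbeat P8
bar 3: v0=E3 v1=G3 downbeat m3
bar 4: v0=D3 v1=F3 downbeat m3
bar 5: v0=E3 v1=G3 downbeat m3
bar 6: v0=C3 v1=A3 downbeat M6
bar 7: v0=B2 v1=D3 downbeat m3
bar 8: v0=D3 v1=A3 downbeat P5
bar 9: v0=F3 v1=F4 downbeat P8
bar 10: v0=G3 v1=E4 downbeat M6
bar 11: v0=A3 v1=A4 downbeat P8
  -> R2 @ bar 8 tick 0 v(0, 1): B2/D3 m3 -> D3/A3 P5 similar
  -> R7 @ bar 8 tick 3 v(1,): B3->F3 leap 6st
  -> R2 @ bar 9 tick 0 v(0, 1): D3/F3 m3 -> F3/F4 P8 similar
  -> R2 @ bar 11 tick 0 v(0, 1): G3/B3 M3 -> A3/A4 P8 similar
  -> R7 @ bar 11 tick 0 v(1,): B3->A4 leap 10st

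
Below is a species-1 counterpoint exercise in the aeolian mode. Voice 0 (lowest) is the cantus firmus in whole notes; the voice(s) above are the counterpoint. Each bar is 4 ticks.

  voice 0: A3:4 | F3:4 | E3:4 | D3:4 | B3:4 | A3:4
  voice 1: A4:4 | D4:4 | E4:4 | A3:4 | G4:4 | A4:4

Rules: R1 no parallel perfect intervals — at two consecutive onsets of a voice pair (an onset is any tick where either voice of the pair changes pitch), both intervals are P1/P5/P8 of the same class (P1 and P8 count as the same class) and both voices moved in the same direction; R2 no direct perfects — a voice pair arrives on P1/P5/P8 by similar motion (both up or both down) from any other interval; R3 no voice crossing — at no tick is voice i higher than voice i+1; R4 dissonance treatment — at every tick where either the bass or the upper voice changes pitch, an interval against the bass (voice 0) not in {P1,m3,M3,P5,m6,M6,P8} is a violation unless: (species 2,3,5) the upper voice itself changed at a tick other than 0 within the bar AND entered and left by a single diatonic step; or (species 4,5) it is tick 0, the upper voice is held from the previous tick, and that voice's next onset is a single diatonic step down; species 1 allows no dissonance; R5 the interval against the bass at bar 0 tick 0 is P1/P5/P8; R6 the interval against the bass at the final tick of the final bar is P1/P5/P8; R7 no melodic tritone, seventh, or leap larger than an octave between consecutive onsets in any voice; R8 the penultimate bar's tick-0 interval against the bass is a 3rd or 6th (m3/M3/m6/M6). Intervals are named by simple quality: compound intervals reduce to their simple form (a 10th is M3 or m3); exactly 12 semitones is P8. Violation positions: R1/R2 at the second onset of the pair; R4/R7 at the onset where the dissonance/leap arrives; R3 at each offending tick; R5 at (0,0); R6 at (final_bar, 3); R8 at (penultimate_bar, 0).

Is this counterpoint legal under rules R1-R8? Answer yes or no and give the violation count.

No (2 violations)

bar 0: v0=A3 v1=A4 (P8)
bar 1: v0=F3 v1=D4 (M6)
bar 2: v0=E3 v1=E4 (P8)
bar 3: v0=D3 v1=A3 (P5)
bar 4: v0=B3 v1=G4 (m6)
bar 5: v0=A3 v1=A4 (P8)
  R2 @ bar3.0: E3/E4 P8 -> D3/A3 P5 similar
  R7 @ bar4.0: A3->G4 leap 10st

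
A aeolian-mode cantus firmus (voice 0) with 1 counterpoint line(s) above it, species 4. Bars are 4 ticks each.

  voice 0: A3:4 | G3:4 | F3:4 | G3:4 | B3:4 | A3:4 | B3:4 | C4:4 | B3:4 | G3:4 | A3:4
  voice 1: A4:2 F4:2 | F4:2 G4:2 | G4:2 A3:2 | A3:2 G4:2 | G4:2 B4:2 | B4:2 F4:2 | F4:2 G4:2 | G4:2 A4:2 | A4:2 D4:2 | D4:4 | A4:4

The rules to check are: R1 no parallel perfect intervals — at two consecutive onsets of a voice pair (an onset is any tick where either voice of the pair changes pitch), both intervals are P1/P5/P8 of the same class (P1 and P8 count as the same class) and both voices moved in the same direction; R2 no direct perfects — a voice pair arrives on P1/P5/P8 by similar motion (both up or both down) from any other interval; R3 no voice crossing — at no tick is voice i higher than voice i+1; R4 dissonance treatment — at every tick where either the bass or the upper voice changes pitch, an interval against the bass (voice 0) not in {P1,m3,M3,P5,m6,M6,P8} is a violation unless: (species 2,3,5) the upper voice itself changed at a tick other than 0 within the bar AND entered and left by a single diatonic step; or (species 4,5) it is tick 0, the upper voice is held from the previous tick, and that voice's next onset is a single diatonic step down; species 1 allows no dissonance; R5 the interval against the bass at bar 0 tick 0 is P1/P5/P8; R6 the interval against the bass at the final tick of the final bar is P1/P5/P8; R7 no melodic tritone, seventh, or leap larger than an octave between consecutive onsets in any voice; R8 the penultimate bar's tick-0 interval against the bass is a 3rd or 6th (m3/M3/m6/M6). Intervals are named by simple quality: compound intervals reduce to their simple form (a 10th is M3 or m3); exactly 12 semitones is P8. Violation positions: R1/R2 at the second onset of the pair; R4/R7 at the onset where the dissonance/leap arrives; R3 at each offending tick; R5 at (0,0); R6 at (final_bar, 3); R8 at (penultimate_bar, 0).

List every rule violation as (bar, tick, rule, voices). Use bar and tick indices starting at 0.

(1, 0, R4, (0, 1))
(2, 0, R4, (0, 1))
(2, 2, R7, (1,))
(3, 0, R4, (0, 1))
(3, 2, R7, (1,))
(5, 0, R4, (0, 1))
(5, 2, R7, (1,))
(6, 0, R4, (0, 1))
(8, 0, R4, (0, 1))
(9, 0, R8, (0, 1))
(10, 0, R2, (0, 1))

bar 0: v0=A3 v1=A4 downbeat P8
bar 1: v0=G3 v1=F4 downbeat m7
bar 2: v0=F3 v1=G4 downbeat M2
bar 3: v0=G3 v1=A3 downbeat M2
bar 4: v0=B3 v1=G4 downbeat m6
bar 5: v0=A3 v1=B4 downbeat M2
bar 6: v0=B3 v1=F4 downbeat TT
bar 7: v0=C4 v1=G4 downbeat P5
bar 8: v0=B3 v1=A4 downbeat m7
bar 9: v0=G3 v1=D4 downbeat P5
bar 10: v0=A3 v1=A4 downbeat P8
  -> R4 @ bar 1 tick 0 v(0, 1): G3/F4 m7 untreated
  -> R4 @ bar 2 tick 0 v(0, 1): F3/G4 M2 untreated
  -> R7 @ bar 2 tick 2 v(1,): G4->A3 leap 10st
  -> R4 @ bar 3 tick 0 v(0, 1): G3/A3 M2 untreated
  -> R7 @ bar 3 tick 2 v(1,): A3->G4 leap 10st
  -> R4 @ bar 5 tick 0 v(0, 1): A3/B4 M2 untreated
  -> R7 @ bar 5 tick 2 v(1,): B4->F4 leap 6st
  -> R4 @ bar 6 tick 0 v(0, 1): B3/F4 TT untreated
  -> R4 @ bar 8 tick 0 v(0, 1): B3/A4 m7 untreated
  -> R8 @ bar 9 tick 0 v(0, 1): penult P5 not 3rd/6th
  -> R2 @ bar 10 tick 0 v(0, 1): G3/D4 P5 -> A3/A4 P8 similar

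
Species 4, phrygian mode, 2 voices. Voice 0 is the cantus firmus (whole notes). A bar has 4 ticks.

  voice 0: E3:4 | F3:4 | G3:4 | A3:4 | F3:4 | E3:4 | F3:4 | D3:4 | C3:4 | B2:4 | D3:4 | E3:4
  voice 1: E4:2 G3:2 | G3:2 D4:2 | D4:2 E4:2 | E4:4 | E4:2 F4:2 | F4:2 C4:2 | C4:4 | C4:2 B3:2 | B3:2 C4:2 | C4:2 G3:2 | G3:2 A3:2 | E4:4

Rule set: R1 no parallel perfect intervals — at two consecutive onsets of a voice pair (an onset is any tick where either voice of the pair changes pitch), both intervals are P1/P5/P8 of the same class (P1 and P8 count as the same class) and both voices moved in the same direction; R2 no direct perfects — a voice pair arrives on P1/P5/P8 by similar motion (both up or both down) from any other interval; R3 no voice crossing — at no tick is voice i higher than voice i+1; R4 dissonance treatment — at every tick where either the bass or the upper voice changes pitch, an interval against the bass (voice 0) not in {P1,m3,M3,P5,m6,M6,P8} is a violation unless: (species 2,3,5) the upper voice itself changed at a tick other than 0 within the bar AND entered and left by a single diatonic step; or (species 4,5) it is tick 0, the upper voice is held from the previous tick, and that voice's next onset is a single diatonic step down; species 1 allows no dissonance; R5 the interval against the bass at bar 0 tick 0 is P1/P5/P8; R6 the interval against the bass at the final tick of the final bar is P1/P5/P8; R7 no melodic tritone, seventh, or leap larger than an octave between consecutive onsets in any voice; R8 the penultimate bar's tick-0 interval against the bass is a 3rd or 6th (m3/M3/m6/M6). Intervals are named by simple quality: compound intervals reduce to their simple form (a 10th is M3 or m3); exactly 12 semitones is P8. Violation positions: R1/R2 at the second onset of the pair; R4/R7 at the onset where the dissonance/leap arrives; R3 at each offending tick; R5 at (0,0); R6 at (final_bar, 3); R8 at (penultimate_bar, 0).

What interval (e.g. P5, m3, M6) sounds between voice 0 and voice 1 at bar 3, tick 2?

voice 0=A3 voice 1=E4 -> P5

P5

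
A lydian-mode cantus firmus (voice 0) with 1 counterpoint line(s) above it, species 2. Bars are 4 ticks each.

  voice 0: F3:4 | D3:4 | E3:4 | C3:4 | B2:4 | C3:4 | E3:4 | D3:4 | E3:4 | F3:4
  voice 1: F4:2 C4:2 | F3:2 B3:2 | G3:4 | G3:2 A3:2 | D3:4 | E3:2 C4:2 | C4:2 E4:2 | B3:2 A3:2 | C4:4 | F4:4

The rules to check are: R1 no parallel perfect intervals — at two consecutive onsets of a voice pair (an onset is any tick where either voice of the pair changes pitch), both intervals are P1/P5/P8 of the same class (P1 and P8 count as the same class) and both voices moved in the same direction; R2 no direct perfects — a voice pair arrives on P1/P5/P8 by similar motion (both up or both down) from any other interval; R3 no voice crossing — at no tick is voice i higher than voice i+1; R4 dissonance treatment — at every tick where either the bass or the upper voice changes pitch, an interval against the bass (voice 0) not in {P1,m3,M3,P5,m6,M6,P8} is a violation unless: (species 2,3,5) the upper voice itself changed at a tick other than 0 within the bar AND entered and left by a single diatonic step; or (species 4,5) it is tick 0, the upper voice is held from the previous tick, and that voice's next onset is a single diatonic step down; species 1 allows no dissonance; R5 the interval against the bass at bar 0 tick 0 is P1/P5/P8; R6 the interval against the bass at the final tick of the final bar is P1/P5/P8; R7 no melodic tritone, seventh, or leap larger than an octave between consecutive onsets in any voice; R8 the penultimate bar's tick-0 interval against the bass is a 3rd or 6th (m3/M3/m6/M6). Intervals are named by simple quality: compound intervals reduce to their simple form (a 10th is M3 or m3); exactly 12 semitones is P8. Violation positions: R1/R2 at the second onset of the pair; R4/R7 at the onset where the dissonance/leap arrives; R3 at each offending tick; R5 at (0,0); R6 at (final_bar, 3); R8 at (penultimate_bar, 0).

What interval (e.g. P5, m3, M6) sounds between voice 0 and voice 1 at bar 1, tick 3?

voice 0=D3 voice 1=B3 -> M6

M6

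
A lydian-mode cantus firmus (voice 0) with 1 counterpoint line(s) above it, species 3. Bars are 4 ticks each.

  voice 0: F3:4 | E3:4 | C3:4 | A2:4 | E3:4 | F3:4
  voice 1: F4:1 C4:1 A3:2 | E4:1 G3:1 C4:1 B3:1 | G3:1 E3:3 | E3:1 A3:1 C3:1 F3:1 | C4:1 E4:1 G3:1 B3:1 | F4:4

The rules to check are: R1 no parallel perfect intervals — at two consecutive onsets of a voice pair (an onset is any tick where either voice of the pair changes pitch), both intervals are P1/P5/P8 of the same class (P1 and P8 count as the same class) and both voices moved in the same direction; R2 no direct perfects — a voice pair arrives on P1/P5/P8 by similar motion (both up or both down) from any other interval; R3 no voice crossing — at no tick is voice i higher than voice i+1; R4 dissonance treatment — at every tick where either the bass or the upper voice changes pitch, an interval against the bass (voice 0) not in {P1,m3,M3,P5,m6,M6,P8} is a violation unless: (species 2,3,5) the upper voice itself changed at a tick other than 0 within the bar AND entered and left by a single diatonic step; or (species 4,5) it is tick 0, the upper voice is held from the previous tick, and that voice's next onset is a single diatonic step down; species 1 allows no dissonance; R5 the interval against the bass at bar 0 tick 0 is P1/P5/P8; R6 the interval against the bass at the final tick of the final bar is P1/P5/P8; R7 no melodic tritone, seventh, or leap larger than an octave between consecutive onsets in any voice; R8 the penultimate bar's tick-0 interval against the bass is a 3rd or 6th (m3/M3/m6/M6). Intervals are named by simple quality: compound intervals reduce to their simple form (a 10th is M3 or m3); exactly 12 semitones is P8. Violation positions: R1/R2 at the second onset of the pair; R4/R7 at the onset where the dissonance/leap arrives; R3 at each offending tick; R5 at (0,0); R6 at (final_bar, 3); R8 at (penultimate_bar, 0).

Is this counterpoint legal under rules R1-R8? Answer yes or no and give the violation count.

bar 0: v0=F3 v1=F4 (P8)
bar 1: v0=E3 v1=E4 (P8)
bar 2: v0=C3 v1=G3 (P5)
bar 3: v0=A2 v1=E3 (P5)
bar 4: v0=E3 v1=C4 (m6)
bar 5: v0=F3 v1=F4 (P8)
  R1 @ bar2.0: E3/B3 P5 -> C3/G3 P5 similar
  R2 @ bar5.0: E3/B3 P5 -> F3/F4 P8 similar
  R7 @ bar5.0: B3->F4 leap 6st

No (3 violations)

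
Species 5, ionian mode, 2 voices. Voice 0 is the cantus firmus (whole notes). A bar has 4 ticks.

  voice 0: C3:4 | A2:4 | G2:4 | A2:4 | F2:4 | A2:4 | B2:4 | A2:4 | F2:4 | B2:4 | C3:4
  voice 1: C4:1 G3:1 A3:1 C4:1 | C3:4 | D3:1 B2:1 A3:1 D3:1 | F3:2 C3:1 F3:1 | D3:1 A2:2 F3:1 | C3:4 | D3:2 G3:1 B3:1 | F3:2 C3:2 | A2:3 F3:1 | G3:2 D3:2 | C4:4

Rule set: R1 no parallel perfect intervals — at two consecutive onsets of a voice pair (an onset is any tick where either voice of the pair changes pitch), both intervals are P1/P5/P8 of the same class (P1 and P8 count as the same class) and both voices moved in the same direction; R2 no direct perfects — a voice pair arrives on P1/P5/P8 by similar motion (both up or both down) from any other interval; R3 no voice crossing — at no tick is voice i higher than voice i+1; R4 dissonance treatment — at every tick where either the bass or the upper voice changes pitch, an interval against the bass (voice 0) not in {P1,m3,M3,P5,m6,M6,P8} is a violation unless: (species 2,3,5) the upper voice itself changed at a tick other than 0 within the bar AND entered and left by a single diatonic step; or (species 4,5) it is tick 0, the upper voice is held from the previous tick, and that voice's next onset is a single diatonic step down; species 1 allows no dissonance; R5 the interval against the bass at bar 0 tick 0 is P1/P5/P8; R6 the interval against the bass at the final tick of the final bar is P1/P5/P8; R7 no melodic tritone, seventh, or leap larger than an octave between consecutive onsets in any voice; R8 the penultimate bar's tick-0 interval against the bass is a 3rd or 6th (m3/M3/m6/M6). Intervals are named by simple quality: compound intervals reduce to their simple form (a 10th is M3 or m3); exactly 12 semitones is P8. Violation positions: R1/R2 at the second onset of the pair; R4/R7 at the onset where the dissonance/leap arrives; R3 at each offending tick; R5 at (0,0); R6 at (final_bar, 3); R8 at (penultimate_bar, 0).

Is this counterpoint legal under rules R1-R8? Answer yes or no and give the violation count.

No (6 violations)

bar 0: v0=C3 v1=C4 (P8)
bar 1: v0=A2 v1=C3 (m3)
bar 2: v0=G2 v1=D3 (P5)
bar 3: v0=A2 v1=F3 (m6)
bar 4: v0=F2 v1=D3 (M6)
bar 5: v0=A2 v1=C3 (m3)
bar 6: v0=B2 v1=D3 (m3)
bar 7: v0=A2 v1=F3 (m6)
bar 8: v0=F2 v1=A2 (M3)
bar 9: v0=B2 v1=G3 (m6)
bar 10: v0=C3 v1=C4 (P8)
  R4 @ bar2.2: G2/A3 M2 untreated
  R7 @ bar2.2: B2->A3 leap 10st
  R7 @ bar7.0: B3->F3 leap 6st
  R7 @ bar9.0: F2->B2 leap 6st
  R2 @ bar10.0: B2/D3 m3 -> C3/C4 P8 similar
  R7 @ bar10.0: D3->C4 leap 10st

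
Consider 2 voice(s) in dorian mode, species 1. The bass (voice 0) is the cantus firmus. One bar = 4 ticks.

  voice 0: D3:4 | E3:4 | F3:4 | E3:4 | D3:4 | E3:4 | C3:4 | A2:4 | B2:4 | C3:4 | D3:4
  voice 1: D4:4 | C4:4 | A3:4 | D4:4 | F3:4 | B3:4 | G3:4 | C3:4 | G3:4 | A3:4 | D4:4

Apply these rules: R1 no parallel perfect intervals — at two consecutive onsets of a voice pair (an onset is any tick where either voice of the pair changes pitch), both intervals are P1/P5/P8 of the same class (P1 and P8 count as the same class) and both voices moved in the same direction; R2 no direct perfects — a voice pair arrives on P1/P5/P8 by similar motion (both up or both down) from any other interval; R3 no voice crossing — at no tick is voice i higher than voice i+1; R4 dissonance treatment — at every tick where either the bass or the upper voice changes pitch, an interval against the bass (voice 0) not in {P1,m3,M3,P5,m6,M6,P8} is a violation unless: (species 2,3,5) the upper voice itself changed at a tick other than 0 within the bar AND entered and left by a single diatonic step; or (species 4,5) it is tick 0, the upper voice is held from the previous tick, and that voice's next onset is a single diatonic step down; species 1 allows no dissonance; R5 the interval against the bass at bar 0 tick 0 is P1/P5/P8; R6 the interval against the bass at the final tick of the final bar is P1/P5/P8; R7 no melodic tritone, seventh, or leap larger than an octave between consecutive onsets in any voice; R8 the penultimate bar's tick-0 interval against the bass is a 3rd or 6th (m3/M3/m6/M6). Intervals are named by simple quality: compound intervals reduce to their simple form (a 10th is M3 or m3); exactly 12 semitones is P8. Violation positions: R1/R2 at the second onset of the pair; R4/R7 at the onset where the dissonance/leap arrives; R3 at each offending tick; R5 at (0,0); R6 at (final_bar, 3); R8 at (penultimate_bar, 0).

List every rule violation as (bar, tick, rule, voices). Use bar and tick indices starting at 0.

(3, 0, R4, (0, 1))
(5, 0, R2, (0, 1))
(5, 0, R7, (1,))
(6, 0, R1, (0, 1))
(10, 0, R2, (0, 1))

bar 0: v0=D3 v1=D4 downbeat P8
bar 1: v0=E3 v1=C4 downbeat m6
bar 2: v0=F3 v1=A3 downbeat M3
bar 3: v0=E3 v1=D4 downbeat m7
bar 4: v0=D3 v1=F3 downbeat m3
bar 5: v0=E3 v1=B3 downbeat P5
bar 6: v0=C3 v1=G3 downbeat P5
bar 7: v0=A2 v1=C3 downbeat m3
bar 8: v0=B2 v1=G3 downbeat m6
bar 9: v0=C3 v1=A3 downbeat M6
bar 10: v0=D3 v1=D4 downbeat P8
  -> R4 @ bar 3 tick 0 v(0, 1): E3/D4 m7 untreated
  -> R2 @ bar 5 tick 0 v(0, 1): D3/F3 m3 -> E3/B3 P5 similar
  -> R7 @ bar 5 tick 0 v(1,): F3->B3 leap 6st
  -> R1 @ bar 6 tick 0 v(0, 1): E3/B3 P5 -> C3/G3 P5 similar
  -> R2 @ bar 10 tick 0 v(0, 1): C3/A3 M6 -> D3/D4 P8 similar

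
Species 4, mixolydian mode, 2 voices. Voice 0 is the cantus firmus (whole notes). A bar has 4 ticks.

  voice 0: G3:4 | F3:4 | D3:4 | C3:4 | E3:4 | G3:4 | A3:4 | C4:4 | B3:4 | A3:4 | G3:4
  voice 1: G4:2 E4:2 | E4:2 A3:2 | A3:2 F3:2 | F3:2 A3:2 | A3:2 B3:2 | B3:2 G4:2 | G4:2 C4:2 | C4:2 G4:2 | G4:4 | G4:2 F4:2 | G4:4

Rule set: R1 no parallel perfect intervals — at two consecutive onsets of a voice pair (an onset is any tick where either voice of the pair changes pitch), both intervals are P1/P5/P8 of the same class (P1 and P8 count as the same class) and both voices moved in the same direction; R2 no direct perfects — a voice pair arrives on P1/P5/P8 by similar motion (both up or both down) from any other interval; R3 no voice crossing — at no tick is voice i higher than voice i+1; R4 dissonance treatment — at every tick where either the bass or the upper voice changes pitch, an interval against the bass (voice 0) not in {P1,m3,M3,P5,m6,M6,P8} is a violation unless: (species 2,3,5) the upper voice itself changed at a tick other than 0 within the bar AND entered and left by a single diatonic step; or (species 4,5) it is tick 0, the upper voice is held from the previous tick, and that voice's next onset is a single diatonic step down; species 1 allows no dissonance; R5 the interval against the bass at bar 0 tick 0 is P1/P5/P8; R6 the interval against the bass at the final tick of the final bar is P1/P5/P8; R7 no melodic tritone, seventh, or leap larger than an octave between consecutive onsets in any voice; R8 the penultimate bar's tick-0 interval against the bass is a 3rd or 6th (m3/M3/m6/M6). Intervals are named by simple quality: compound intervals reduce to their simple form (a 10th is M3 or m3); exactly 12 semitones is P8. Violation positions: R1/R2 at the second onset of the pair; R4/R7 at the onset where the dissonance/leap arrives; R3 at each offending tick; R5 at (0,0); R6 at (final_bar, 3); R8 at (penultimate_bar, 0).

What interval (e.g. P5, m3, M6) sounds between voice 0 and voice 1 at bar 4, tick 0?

P4

voice 0=E3 voice 1=A3 -> P4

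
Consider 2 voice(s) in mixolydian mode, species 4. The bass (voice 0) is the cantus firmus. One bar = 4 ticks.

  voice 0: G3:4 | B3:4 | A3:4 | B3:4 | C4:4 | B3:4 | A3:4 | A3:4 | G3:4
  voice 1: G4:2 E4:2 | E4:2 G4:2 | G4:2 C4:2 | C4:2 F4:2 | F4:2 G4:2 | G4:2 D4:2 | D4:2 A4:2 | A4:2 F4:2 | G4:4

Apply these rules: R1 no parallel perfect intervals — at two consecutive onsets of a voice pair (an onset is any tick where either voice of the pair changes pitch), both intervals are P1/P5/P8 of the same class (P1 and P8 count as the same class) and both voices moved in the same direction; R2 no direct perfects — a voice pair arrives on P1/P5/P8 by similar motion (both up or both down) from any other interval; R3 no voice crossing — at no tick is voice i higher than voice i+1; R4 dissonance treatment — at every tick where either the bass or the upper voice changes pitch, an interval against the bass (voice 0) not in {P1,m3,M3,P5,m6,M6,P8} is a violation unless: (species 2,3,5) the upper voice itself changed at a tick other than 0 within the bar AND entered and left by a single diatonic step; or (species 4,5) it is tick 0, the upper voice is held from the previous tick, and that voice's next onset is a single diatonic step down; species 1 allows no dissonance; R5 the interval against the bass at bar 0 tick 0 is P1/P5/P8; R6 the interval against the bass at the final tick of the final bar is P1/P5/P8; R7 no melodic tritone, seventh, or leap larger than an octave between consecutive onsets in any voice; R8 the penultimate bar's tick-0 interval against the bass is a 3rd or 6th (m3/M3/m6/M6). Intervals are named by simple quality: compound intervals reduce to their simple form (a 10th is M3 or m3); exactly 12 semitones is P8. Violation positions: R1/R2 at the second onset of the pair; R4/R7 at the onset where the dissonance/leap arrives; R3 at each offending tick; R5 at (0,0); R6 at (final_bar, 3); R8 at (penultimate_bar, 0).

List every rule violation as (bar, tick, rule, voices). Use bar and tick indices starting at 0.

(1, 0, R4, (0, 1))
(2, 0, R4, (0, 1))
(3, 0, R4, (0, 1))
(3, 2, R4, (0, 1))
(4, 0, R4, (0, 1))
(6, 0, R4, (0, 1))
(7, 0, R8, (0, 1))

bar 0: v0=G3 v1=G4 downbeat P8
bar 1: v0=B3 v1=E4 downbeat P4
bar 2: v0=A3 v1=G4 downbeat m7
bar 3: v0=B3 v1=C4 downbeat m2
bar 4: v0=C4 v1=F4 downbeat P4
bar 5: v0=B3 v1=G4 downbeat m6
bar 6: v0=A3 v1=D4 downbeat P4
bar 7: v0=A3 v1=A4 downbeat P8
bar 8: v0=G3 v1=G4 downbeat P8
  -> R4 @ bar 1 tick 0 v(0, 1): B3/E4 P4 untreated
  -> R4 @ bar 2 tick 0 v(0, 1): A3/G4 m7 untreated
  -> R4 @ bar 3 tick 0 v(0, 1): B3/C4 m2 untreated
  -> R4 @ bar 3 tick 2 v(0, 1): B3/F4 TT untreated
  -> R4 @ bar 4 tick 0 v(0, 1): C4/F4 P4 untreated
  -> R4 @ bar 6 tick 0 v(0, 1): A3/D4 P4 untreated
  -> R8 @ bar 7 tick 0 v(0, 1): penult P8 not 3rd/6th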